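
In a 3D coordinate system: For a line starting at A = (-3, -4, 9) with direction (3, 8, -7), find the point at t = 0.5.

P(t) = A + t·d
  = (-3 + 3·0.5, -4 + 8·0.5, 9 + (-7)·0.5)
  = (-3 + 1.5, -4 + 4, 9 - 3.5)
  = (-1.5, 0, 5.5)

(-1.5, 0, 5.5)


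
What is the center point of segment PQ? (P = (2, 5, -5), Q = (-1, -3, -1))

M = ((x₁+x₂)/2, (y₁+y₂)/2, (z₁+z₂)/2)
  = ((2 - 1)/2, (5 - 3)/2, (-5 - 1)/2)
  = (1/2, 2/2, -6/2)
  = (0.5, 1, -3)

(0.5, 1, -3)


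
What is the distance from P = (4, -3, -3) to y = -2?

distance = |a·x₀ + b·y₀ + c·z₀ - d| / √(a² + b² + c²)
  = |0·4 + 1·(-3) + 0·(-3) - (-2)| / √(0² + 1² + 0²)
  = |0 - 3 + 0 + 2| / √(0 + 1 + 0)
  = |-1| / √1
  = 1 / 1
  ≈ 1

1


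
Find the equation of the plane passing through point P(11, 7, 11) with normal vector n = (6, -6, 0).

The plane through P with normal n = (a, b, c) satisfies n·(r - P) = 0,
i.e. ax + by + cz = a·x₀ + b·y₀ + c·z₀.
d = 6·11 + (-6)·7 + 0·11
  = 66 - 42 + 0
  = 24
Equation: 6x - 6y = 24

6x - 6y = 24


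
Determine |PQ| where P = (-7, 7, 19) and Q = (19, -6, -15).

d = √[(x₂-x₁)² + (y₂-y₁)² + (z₂-z₁)²]
  = √[26² + (-13)² + (-34)²]
  = √[676 + 169 + 1156]
  = √2001
  ≈ 44.73

44.73


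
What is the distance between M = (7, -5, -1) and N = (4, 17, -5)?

d = √[(x₂-x₁)² + (y₂-y₁)² + (z₂-z₁)²]
  = √[(-3)² + 22² + (-4)²]
  = √[9 + 484 + 16]
  = √509
  ≈ 22.56

22.56


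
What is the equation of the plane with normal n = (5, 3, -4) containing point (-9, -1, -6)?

The plane through P with normal n = (a, b, c) satisfies n·(r - P) = 0,
i.e. ax + by + cz = a·x₀ + b·y₀ + c·z₀.
d = 5·(-9) + 3·(-1) + (-4)·(-6)
  = -45 - 3 + 24
  = -24
Equation: 5x + 3y - 4z = -24

5x + 3y - 4z = -24


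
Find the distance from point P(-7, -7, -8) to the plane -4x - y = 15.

distance = |a·x₀ + b·y₀ + c·z₀ - d| / √(a² + b² + c²)
  = |(-4)·(-7) + (-1)·(-7) + 0·(-8) - 15| / √((-4)² + (-1)² + 0²)
  = |28 + 7 + 0 - 15| / √(16 + 1 + 0)
  = |20| / √17
  = 20 / 4.123
  ≈ 4.851

4.851


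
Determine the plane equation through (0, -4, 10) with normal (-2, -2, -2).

The plane through P with normal n = (a, b, c) satisfies n·(r - P) = 0,
i.e. ax + by + cz = a·x₀ + b·y₀ + c·z₀.
d = (-2)·0 + (-2)·(-4) + (-2)·10
  = 0 + 8 - 20
  = -12
Equation: -2x - 2y - 2z = -12

-2x - 2y - 2z = -12


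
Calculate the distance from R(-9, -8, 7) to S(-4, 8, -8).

d = √[(x₂-x₁)² + (y₂-y₁)² + (z₂-z₁)²]
  = √[5² + 16² + (-15)²]
  = √[25 + 256 + 225]
  = √506
  ≈ 22.49

22.49


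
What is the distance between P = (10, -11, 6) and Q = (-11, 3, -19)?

d = √[(x₂-x₁)² + (y₂-y₁)² + (z₂-z₁)²]
  = √[(-21)² + 14² + (-25)²]
  = √[441 + 196 + 625]
  = √1262
  ≈ 35.52

35.52


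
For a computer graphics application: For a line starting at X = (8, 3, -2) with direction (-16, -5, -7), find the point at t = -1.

P(t) = X + t·d
  = (8 + (-16)·(-1), 3 + (-5)·(-1), -2 + (-7)·(-1))
  = (8 + 16, 3 + 5, -2 + 7)
  = (24, 8, 5)

(24, 8, 5)


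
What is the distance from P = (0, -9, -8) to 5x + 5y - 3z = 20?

distance = |a·x₀ + b·y₀ + c·z₀ - d| / √(a² + b² + c²)
  = |5·0 + 5·(-9) + (-3)·(-8) - 20| / √(5² + 5² + (-3)²)
  = |0 - 45 + 24 - 20| / √(25 + 25 + 9)
  = |-41| / √59
  = 41 / 7.681
  ≈ 5.338

5.338


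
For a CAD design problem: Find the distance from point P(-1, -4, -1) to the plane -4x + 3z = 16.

distance = |a·x₀ + b·y₀ + c·z₀ - d| / √(a² + b² + c²)
  = |(-4)·(-1) + 0·(-4) + 3·(-1) - 16| / √((-4)² + 0² + 3²)
  = |4 + 0 - 3 - 16| / √(16 + 0 + 9)
  = |-15| / √25
  = 15 / 5
  ≈ 3

3


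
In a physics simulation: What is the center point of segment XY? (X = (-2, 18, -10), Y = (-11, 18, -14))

M = ((x₁+x₂)/2, (y₁+y₂)/2, (z₁+z₂)/2)
  = ((-2 - 11)/2, (18 + 18)/2, (-10 - 14)/2)
  = (-13/2, 36/2, -24/2)
  = (-6.5, 18, -12)

(-6.5, 18, -12)


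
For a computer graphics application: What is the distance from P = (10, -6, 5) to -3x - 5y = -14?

distance = |a·x₀ + b·y₀ + c·z₀ - d| / √(a² + b² + c²)
  = |(-3)·10 + (-5)·(-6) + 0·5 - (-14)| / √((-3)² + (-5)² + 0²)
  = |-30 + 30 + 0 + 14| / √(9 + 25 + 0)
  = |14| / √34
  = 14 / 5.831
  ≈ 2.401

2.401


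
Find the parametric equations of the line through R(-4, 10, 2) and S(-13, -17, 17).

Direction vector d = S - R = (-13 + 4, -17 - 10, 17 - 2) = (-9, -27, 15)
Parametric form r = R + t·d:
x = -4 - 9t, y = 10 - 27t, z = 2 + 15t

x = -4 - 9t, y = 10 - 27t, z = 2 + 15t


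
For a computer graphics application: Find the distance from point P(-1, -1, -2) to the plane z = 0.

distance = |a·x₀ + b·y₀ + c·z₀ - d| / √(a² + b² + c²)
  = |0·(-1) + 0·(-1) + 1·(-2) - 0| / √(0² + 0² + 1²)
  = |0 + 0 - 2 + 0| / √(0 + 0 + 1)
  = |-2| / √1
  = 2 / 1
  ≈ 2

2


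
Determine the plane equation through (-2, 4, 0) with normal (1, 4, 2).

The plane through P with normal n = (a, b, c) satisfies n·(r - P) = 0,
i.e. ax + by + cz = a·x₀ + b·y₀ + c·z₀.
d = 1·(-2) + 4·4 + 2·0
  = -2 + 16 + 0
  = 14
Equation: x + 4y + 2z = 14

x + 4y + 2z = 14


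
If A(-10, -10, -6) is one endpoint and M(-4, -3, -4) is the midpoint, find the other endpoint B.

B = 2M - A
  = (2·(-4) - (-10), 2·(-3) - (-10), 2·(-4) - (-6))
  = (-8 + 10, -6 + 10, -8 + 6)
  = (2, 4, -2)

(2, 4, -2)


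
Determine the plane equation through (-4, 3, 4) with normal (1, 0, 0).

The plane through P with normal n = (a, b, c) satisfies n·(r - P) = 0,
i.e. ax + by + cz = a·x₀ + b·y₀ + c·z₀.
d = 1·(-4) + 0·3 + 0·4
  = -4 + 0 + 0
  = -4
Equation: x = -4

x = -4


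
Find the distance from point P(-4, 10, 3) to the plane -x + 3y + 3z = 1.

distance = |a·x₀ + b·y₀ + c·z₀ - d| / √(a² + b² + c²)
  = |(-1)·(-4) + 3·10 + 3·3 - 1| / √((-1)² + 3² + 3²)
  = |4 + 30 + 9 - 1| / √(1 + 9 + 9)
  = |42| / √19
  = 42 / 4.359
  ≈ 9.635

9.635


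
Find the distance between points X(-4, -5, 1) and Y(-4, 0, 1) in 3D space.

d = √[(x₂-x₁)² + (y₂-y₁)² + (z₂-z₁)²]
  = √[0² + 5² + 0²]
  = √[0 + 25 + 0]
  = √25
  ≈ 5

5


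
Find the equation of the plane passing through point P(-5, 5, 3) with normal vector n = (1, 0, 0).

The plane through P with normal n = (a, b, c) satisfies n·(r - P) = 0,
i.e. ax + by + cz = a·x₀ + b·y₀ + c·z₀.
d = 1·(-5) + 0·5 + 0·3
  = -5 + 0 + 0
  = -5
Equation: x = -5

x = -5


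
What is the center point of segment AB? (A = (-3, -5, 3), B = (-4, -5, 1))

M = ((x₁+x₂)/2, (y₁+y₂)/2, (z₁+z₂)/2)
  = ((-3 - 4)/2, (-5 - 5)/2, (3 + 1)/2)
  = (-7/2, -10/2, 4/2)
  = (-3.5, -5, 2)

(-3.5, -5, 2)


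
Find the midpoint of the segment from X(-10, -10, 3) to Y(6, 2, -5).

M = ((x₁+x₂)/2, (y₁+y₂)/2, (z₁+z₂)/2)
  = ((-10 + 6)/2, (-10 + 2)/2, (3 - 5)/2)
  = (-4/2, -8/2, -2/2)
  = (-2, -4, -1)

(-2, -4, -1)


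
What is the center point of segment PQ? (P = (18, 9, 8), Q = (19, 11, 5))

M = ((x₁+x₂)/2, (y₁+y₂)/2, (z₁+z₂)/2)
  = ((18 + 19)/2, (9 + 11)/2, (8 + 5)/2)
  = (37/2, 20/2, 13/2)
  = (18.5, 10, 6.5)

(18.5, 10, 6.5)


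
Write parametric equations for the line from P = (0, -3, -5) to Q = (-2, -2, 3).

Direction vector d = Q - P = (-2 + 0, -2 + 3, 3 + 5) = (-2, 1, 8)
Parametric form r = P + t·d:
x = 0 - 2t, y = -3 + t, z = -5 + 8t

x = 0 - 2t, y = -3 + t, z = -5 + 8t


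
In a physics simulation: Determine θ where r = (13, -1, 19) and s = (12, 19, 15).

r·s = 13·12 + (-1)·19 + 19·15 = 156 - 19 + 285 = 422
|r| = √(13² + (-1)² + 19²) = √531 ≈ 23.04
|s| = √(12² + 19² + 15²) = √730 ≈ 27.02
cos θ = (r·s)/(|r||s|) = 422/(23.04·27.02) ≈ 0.6778
θ = arccos(0.6778) ≈ 47.33°

47.33°


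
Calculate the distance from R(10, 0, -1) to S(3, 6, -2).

d = √[(x₂-x₁)² + (y₂-y₁)² + (z₂-z₁)²]
  = √[(-7)² + 6² + (-1)²]
  = √[49 + 36 + 1]
  = √86
  ≈ 9.274

9.274


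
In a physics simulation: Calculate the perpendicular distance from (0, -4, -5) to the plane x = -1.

distance = |a·x₀ + b·y₀ + c·z₀ - d| / √(a² + b² + c²)
  = |1·0 + 0·(-4) + 0·(-5) - (-1)| / √(1² + 0² + 0²)
  = |0 + 0 + 0 + 1| / √(1 + 0 + 0)
  = |1| / √1
  = 1 / 1
  ≈ 1

1


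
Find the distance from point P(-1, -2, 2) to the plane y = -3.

distance = |a·x₀ + b·y₀ + c·z₀ - d| / √(a² + b² + c²)
  = |0·(-1) + 1·(-2) + 0·2 - (-3)| / √(0² + 1² + 0²)
  = |0 - 2 + 0 + 3| / √(0 + 1 + 0)
  = |1| / √1
  = 1 / 1
  ≈ 1

1


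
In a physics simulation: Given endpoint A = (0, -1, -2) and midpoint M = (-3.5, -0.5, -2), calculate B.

B = 2M - A
  = (2·(-3.5) - 0, 2·(-0.5) - (-1), 2·(-2) - (-2))
  = (-7 + 0, -1 + 1, -4 + 2)
  = (-7, 0, -2)

(-7, 0, -2)


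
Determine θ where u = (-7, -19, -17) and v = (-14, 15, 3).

u·v = (-7)·(-14) + (-19)·15 + (-17)·3 = 98 - 285 - 51 = -238
|u| = √((-7)² + (-19)² + (-17)²) = √699 ≈ 26.44
|v| = √((-14)² + 15² + 3²) = √430 ≈ 20.74
cos θ = (u·v)/(|u||v|) = -238/(26.44·20.74) ≈ -0.4341
θ = arccos(-0.4341) ≈ 115.7°

115.7°


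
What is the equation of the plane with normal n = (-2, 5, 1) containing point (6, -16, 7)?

The plane through P with normal n = (a, b, c) satisfies n·(r - P) = 0,
i.e. ax + by + cz = a·x₀ + b·y₀ + c·z₀.
d = (-2)·6 + 5·(-16) + 1·7
  = -12 - 80 + 7
  = -85
Equation: -2x + 5y + z = -85

-2x + 5y + z = -85


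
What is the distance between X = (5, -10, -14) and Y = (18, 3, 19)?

d = √[(x₂-x₁)² + (y₂-y₁)² + (z₂-z₁)²]
  = √[13² + 13² + 33²]
  = √[169 + 169 + 1089]
  = √1427
  ≈ 37.78

37.78


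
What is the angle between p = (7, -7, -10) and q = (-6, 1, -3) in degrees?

p·q = 7·(-6) + (-7)·1 + (-10)·(-3) = -42 - 7 + 30 = -19
|p| = √(7² + (-7)² + (-10)²) = √198 ≈ 14.07
|q| = √((-6)² + 1² + (-3)²) = √46 ≈ 6.782
cos θ = (p·q)/(|p||q|) = -19/(14.07·6.782) ≈ -0.1991
θ = arccos(-0.1991) ≈ 101.5°

101.5°


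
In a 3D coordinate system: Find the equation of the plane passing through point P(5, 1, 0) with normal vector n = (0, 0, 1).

The plane through P with normal n = (a, b, c) satisfies n·(r - P) = 0,
i.e. ax + by + cz = a·x₀ + b·y₀ + c·z₀.
d = 0·5 + 0·1 + 1·0
  = 0 + 0 + 0
  = 0
Equation: z = 0

z = 0


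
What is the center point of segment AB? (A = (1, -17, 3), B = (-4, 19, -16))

M = ((x₁+x₂)/2, (y₁+y₂)/2, (z₁+z₂)/2)
  = ((1 - 4)/2, (-17 + 19)/2, (3 - 16)/2)
  = (-3/2, 2/2, -13/2)
  = (-1.5, 1, -6.5)

(-1.5, 1, -6.5)


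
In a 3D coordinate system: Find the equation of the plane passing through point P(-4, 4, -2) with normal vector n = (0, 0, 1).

The plane through P with normal n = (a, b, c) satisfies n·(r - P) = 0,
i.e. ax + by + cz = a·x₀ + b·y₀ + c·z₀.
d = 0·(-4) + 0·4 + 1·(-2)
  = 0 + 0 - 2
  = -2
Equation: z = -2

z = -2


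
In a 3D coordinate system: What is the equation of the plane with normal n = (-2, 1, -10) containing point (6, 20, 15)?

The plane through P with normal n = (a, b, c) satisfies n·(r - P) = 0,
i.e. ax + by + cz = a·x₀ + b·y₀ + c·z₀.
d = (-2)·6 + 1·20 + (-10)·15
  = -12 + 20 - 150
  = -142
Equation: -2x + y - 10z = -142

-2x + y - 10z = -142


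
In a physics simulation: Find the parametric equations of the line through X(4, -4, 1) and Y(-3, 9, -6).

Direction vector d = Y - X = (-3 - 4, 9 + 4, -6 - 1) = (-7, 13, -7)
Parametric form r = X + t·d:
x = 4 - 7t, y = -4 + 13t, z = 1 - 7t

x = 4 - 7t, y = -4 + 13t, z = 1 - 7t


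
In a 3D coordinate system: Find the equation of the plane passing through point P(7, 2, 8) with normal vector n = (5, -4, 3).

The plane through P with normal n = (a, b, c) satisfies n·(r - P) = 0,
i.e. ax + by + cz = a·x₀ + b·y₀ + c·z₀.
d = 5·7 + (-4)·2 + 3·8
  = 35 - 8 + 24
  = 51
Equation: 5x - 4y + 3z = 51

5x - 4y + 3z = 51


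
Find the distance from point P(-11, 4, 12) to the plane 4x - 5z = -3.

distance = |a·x₀ + b·y₀ + c·z₀ - d| / √(a² + b² + c²)
  = |4·(-11) + 0·4 + (-5)·12 - (-3)| / √(4² + 0² + (-5)²)
  = |-44 + 0 - 60 + 3| / √(16 + 0 + 25)
  = |-101| / √41
  = 101 / 6.403
  ≈ 15.77

15.77


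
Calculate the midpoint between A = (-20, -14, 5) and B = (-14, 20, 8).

M = ((x₁+x₂)/2, (y₁+y₂)/2, (z₁+z₂)/2)
  = ((-20 - 14)/2, (-14 + 20)/2, (5 + 8)/2)
  = (-34/2, 6/2, 13/2)
  = (-17, 3, 6.5)

(-17, 3, 6.5)


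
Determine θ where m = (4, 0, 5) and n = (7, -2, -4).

m·n = 4·7 + 0·(-2) + 5·(-4) = 28 + 0 - 20 = 8
|m| = √(4² + 0² + 5²) = √41 ≈ 6.403
|n| = √(7² + (-2)² + (-4)²) = √69 ≈ 8.307
cos θ = (m·n)/(|m||n|) = 8/(6.403·8.307) ≈ 0.1504
θ = arccos(0.1504) ≈ 81.35°

81.35°


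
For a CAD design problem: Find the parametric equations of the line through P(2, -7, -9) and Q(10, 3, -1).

Direction vector d = Q - P = (10 - 2, 3 + 7, -1 + 9) = (8, 10, 8)
Parametric form r = P + t·d:
x = 2 + 8t, y = -7 + 10t, z = -9 + 8t

x = 2 + 8t, y = -7 + 10t, z = -9 + 8t


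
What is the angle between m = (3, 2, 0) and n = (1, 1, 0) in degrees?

m·n = 3·1 + 2·1 + 0·0 = 3 + 2 + 0 = 5
|m| = √(3² + 2² + 0²) = √13 ≈ 3.606
|n| = √(1² + 1² + 0²) = √2 ≈ 1.414
cos θ = (m·n)/(|m||n|) = 5/(3.606·1.414) ≈ 0.9806
θ = arccos(0.9806) ≈ 11.31°

11.31°


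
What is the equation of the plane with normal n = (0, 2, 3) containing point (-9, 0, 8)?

The plane through P with normal n = (a, b, c) satisfies n·(r - P) = 0,
i.e. ax + by + cz = a·x₀ + b·y₀ + c·z₀.
d = 0·(-9) + 2·0 + 3·8
  = 0 + 0 + 24
  = 24
Equation: 2y + 3z = 24

2y + 3z = 24


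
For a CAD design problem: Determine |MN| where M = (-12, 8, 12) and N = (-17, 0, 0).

d = √[(x₂-x₁)² + (y₂-y₁)² + (z₂-z₁)²]
  = √[(-5)² + (-8)² + (-12)²]
  = √[25 + 64 + 144]
  = √233
  ≈ 15.26

15.26


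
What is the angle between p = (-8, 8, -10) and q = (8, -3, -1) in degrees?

p·q = (-8)·8 + 8·(-3) + (-10)·(-1) = -64 - 24 + 10 = -78
|p| = √((-8)² + 8² + (-10)²) = √228 ≈ 15.1
|q| = √(8² + (-3)² + (-1)²) = √74 ≈ 8.602
cos θ = (p·q)/(|p||q|) = -78/(15.1·8.602) ≈ -0.6005
θ = arccos(-0.6005) ≈ 126.9°

126.9°


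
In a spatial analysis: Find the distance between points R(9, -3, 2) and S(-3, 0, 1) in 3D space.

d = √[(x₂-x₁)² + (y₂-y₁)² + (z₂-z₁)²]
  = √[(-12)² + 3² + (-1)²]
  = √[144 + 9 + 1]
  = √154
  ≈ 12.41

12.41


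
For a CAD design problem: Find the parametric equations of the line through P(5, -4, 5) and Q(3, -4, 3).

Direction vector d = Q - P = (3 - 5, -4 + 4, 3 - 5) = (-2, 0, -2)
Parametric form r = P + t·d:
x = 5 - 2t, y = -4, z = 5 - 2t

x = 5 - 2t, y = -4, z = 5 - 2t


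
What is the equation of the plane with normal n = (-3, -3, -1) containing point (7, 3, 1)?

The plane through P with normal n = (a, b, c) satisfies n·(r - P) = 0,
i.e. ax + by + cz = a·x₀ + b·y₀ + c·z₀.
d = (-3)·7 + (-3)·3 + (-1)·1
  = -21 - 9 - 1
  = -31
Equation: -3x - 3y - z = -31

-3x - 3y - z = -31


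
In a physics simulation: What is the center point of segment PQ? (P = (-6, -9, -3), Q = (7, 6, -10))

M = ((x₁+x₂)/2, (y₁+y₂)/2, (z₁+z₂)/2)
  = ((-6 + 7)/2, (-9 + 6)/2, (-3 - 10)/2)
  = (1/2, -3/2, -13/2)
  = (0.5, -1.5, -6.5)

(0.5, -1.5, -6.5)


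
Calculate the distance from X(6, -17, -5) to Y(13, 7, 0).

d = √[(x₂-x₁)² + (y₂-y₁)² + (z₂-z₁)²]
  = √[7² + 24² + 5²]
  = √[49 + 576 + 25]
  = √650
  ≈ 25.5

25.5


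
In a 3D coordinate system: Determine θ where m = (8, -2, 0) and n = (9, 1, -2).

m·n = 8·9 + (-2)·1 + 0·(-2) = 72 - 2 + 0 = 70
|m| = √(8² + (-2)² + 0²) = √68 ≈ 8.246
|n| = √(9² + 1² + (-2)²) = √86 ≈ 9.274
cos θ = (m·n)/(|m||n|) = 70/(8.246·9.274) ≈ 0.9154
θ = arccos(0.9154) ≈ 23.74°

23.74°


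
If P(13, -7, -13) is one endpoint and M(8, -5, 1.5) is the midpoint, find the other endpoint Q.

Q = 2M - P
  = (2·8 - 13, 2·(-5) - (-7), 2·1.5 - (-13))
  = (16 - 13, -10 + 7, 3 + 13)
  = (3, -3, 16)

(3, -3, 16)


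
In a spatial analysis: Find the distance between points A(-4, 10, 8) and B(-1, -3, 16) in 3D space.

d = √[(x₂-x₁)² + (y₂-y₁)² + (z₂-z₁)²]
  = √[3² + (-13)² + 8²]
  = √[9 + 169 + 64]
  = √242
  ≈ 15.56

15.56


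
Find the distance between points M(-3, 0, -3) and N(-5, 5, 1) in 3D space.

d = √[(x₂-x₁)² + (y₂-y₁)² + (z₂-z₁)²]
  = √[(-2)² + 5² + 4²]
  = √[4 + 25 + 16]
  = √45
  ≈ 6.708

6.708


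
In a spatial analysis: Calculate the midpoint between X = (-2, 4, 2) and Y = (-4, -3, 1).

M = ((x₁+x₂)/2, (y₁+y₂)/2, (z₁+z₂)/2)
  = ((-2 - 4)/2, (4 - 3)/2, (2 + 1)/2)
  = (-6/2, 1/2, 3/2)
  = (-3, 0.5, 1.5)

(-3, 0.5, 1.5)


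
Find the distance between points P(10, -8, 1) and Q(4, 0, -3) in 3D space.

d = √[(x₂-x₁)² + (y₂-y₁)² + (z₂-z₁)²]
  = √[(-6)² + 8² + (-4)²]
  = √[36 + 64 + 16]
  = √116
  ≈ 10.77

10.77


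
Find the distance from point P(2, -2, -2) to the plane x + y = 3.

distance = |a·x₀ + b·y₀ + c·z₀ - d| / √(a² + b² + c²)
  = |1·2 + 1·(-2) + 0·(-2) - 3| / √(1² + 1² + 0²)
  = |2 - 2 + 0 - 3| / √(1 + 1 + 0)
  = |-3| / √2
  = 3 / 1.414
  ≈ 2.121

2.121


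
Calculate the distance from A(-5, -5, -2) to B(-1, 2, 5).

d = √[(x₂-x₁)² + (y₂-y₁)² + (z₂-z₁)²]
  = √[4² + 7² + 7²]
  = √[16 + 49 + 49]
  = √114
  ≈ 10.68

10.68


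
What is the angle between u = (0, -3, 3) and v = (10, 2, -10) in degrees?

u·v = 0·10 + (-3)·2 + 3·(-10) = 0 - 6 - 30 = -36
|u| = √(0² + (-3)² + 3²) = √18 ≈ 4.243
|v| = √(10² + 2² + (-10)²) = √204 ≈ 14.28
cos θ = (u·v)/(|u||v|) = -36/(4.243·14.28) ≈ -0.5941
θ = arccos(-0.5941) ≈ 126.4°

126.4°


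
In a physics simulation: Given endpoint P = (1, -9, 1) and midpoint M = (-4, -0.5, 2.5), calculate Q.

Q = 2M - P
  = (2·(-4) - 1, 2·(-0.5) - (-9), 2·2.5 - 1)
  = (-8 - 1, -1 + 9, 5 - 1)
  = (-9, 8, 4)

(-9, 8, 4)


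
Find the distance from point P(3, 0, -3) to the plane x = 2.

distance = |a·x₀ + b·y₀ + c·z₀ - d| / √(a² + b² + c²)
  = |1·3 + 0·0 + 0·(-3) - 2| / √(1² + 0² + 0²)
  = |3 + 0 + 0 - 2| / √(1 + 0 + 0)
  = |1| / √1
  = 1 / 1
  ≈ 1

1


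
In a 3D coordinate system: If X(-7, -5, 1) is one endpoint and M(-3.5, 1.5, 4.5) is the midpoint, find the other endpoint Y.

Y = 2M - X
  = (2·(-3.5) - (-7), 2·1.5 - (-5), 2·4.5 - 1)
  = (-7 + 7, 3 + 5, 9 - 1)
  = (0, 8, 8)

(0, 8, 8)


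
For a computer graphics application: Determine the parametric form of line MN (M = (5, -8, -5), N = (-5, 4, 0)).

Direction vector d = N - M = (-5 - 5, 4 + 8, 0 + 5) = (-10, 12, 5)
Parametric form r = M + t·d:
x = 5 - 10t, y = -8 + 12t, z = -5 + 5t

x = 5 - 10t, y = -8 + 12t, z = -5 + 5t


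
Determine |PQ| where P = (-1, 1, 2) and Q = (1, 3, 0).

d = √[(x₂-x₁)² + (y₂-y₁)² + (z₂-z₁)²]
  = √[2² + 2² + (-2)²]
  = √[4 + 4 + 4]
  = √12
  ≈ 3.464

3.464


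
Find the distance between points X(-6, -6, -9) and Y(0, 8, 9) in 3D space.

d = √[(x₂-x₁)² + (y₂-y₁)² + (z₂-z₁)²]
  = √[6² + 14² + 18²]
  = √[36 + 196 + 324]
  = √556
  ≈ 23.58

23.58


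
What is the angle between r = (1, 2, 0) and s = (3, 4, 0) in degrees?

r·s = 1·3 + 2·4 + 0·0 = 3 + 8 + 0 = 11
|r| = √(1² + 2² + 0²) = √5 ≈ 2.236
|s| = √(3² + 4² + 0²) = √25 ≈ 5
cos θ = (r·s)/(|r||s|) = 11/(2.236·5) ≈ 0.9839
θ = arccos(0.9839) ≈ 10.3°

10.3°


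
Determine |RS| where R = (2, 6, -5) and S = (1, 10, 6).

d = √[(x₂-x₁)² + (y₂-y₁)² + (z₂-z₁)²]
  = √[(-1)² + 4² + 11²]
  = √[1 + 16 + 121]
  = √138
  ≈ 11.75

11.75


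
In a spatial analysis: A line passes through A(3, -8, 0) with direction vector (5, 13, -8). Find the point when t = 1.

P(t) = A + t·d
  = (3 + 5·1, -8 + 13·1, 0 + (-8)·1)
  = (3 + 5, -8 + 13, 0 - 8)
  = (8, 5, -8)

(8, 5, -8)


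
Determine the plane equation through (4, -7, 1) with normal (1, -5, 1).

The plane through P with normal n = (a, b, c) satisfies n·(r - P) = 0,
i.e. ax + by + cz = a·x₀ + b·y₀ + c·z₀.
d = 1·4 + (-5)·(-7) + 1·1
  = 4 + 35 + 1
  = 40
Equation: x - 5y + z = 40

x - 5y + z = 40


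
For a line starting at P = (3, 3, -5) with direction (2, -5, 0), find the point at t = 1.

P(t) = P + t·d
  = (3 + 2·1, 3 + (-5)·1, -5 + 0·1)
  = (3 + 2, 3 - 5, -5 + 0)
  = (5, -2, -5)

(5, -2, -5)


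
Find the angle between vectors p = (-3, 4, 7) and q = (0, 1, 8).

p·q = (-3)·0 + 4·1 + 7·8 = 0 + 4 + 56 = 60
|p| = √((-3)² + 4² + 7²) = √74 ≈ 8.602
|q| = √(0² + 1² + 8²) = √65 ≈ 8.062
cos θ = (p·q)/(|p||q|) = 60/(8.602·8.062) ≈ 0.8651
θ = arccos(0.8651) ≈ 30.1°

30.1°


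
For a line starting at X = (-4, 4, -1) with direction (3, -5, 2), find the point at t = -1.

P(t) = X + t·d
  = (-4 + 3·(-1), 4 + (-5)·(-1), -1 + 2·(-1))
  = (-4 - 3, 4 + 5, -1 - 2)
  = (-7, 9, -3)

(-7, 9, -3)


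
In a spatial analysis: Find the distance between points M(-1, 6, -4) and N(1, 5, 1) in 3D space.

d = √[(x₂-x₁)² + (y₂-y₁)² + (z₂-z₁)²]
  = √[2² + (-1)² + 5²]
  = √[4 + 1 + 25]
  = √30
  ≈ 5.477

5.477


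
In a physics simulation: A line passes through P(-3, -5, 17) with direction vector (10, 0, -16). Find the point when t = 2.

P(t) = P + t·d
  = (-3 + 10·2, -5 + 0·2, 17 + (-16)·2)
  = (-3 + 20, -5 + 0, 17 - 32)
  = (17, -5, -15)

(17, -5, -15)


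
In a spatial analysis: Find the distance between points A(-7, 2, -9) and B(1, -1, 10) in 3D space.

d = √[(x₂-x₁)² + (y₂-y₁)² + (z₂-z₁)²]
  = √[8² + (-3)² + 19²]
  = √[64 + 9 + 361]
  = √434
  ≈ 20.83

20.83


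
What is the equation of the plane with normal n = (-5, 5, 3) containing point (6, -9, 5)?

The plane through P with normal n = (a, b, c) satisfies n·(r - P) = 0,
i.e. ax + by + cz = a·x₀ + b·y₀ + c·z₀.
d = (-5)·6 + 5·(-9) + 3·5
  = -30 - 45 + 15
  = -60
Equation: -5x + 5y + 3z = -60

-5x + 5y + 3z = -60


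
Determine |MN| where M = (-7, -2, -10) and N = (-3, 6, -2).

d = √[(x₂-x₁)² + (y₂-y₁)² + (z₂-z₁)²]
  = √[4² + 8² + 8²]
  = √[16 + 64 + 64]
  = √144
  ≈ 12

12


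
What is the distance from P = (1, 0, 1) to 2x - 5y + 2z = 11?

distance = |a·x₀ + b·y₀ + c·z₀ - d| / √(a² + b² + c²)
  = |2·1 + (-5)·0 + 2·1 - 11| / √(2² + (-5)² + 2²)
  = |2 + 0 + 2 - 11| / √(4 + 25 + 4)
  = |-7| / √33
  = 7 / 5.745
  ≈ 1.219

1.219


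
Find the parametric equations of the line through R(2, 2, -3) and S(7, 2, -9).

Direction vector d = S - R = (7 - 2, 2 - 2, -9 + 3) = (5, 0, -6)
Parametric form r = R + t·d:
x = 2 + 5t, y = 2, z = -3 - 6t

x = 2 + 5t, y = 2, z = -3 - 6t


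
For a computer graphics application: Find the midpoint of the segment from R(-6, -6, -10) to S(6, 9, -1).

M = ((x₁+x₂)/2, (y₁+y₂)/2, (z₁+z₂)/2)
  = ((-6 + 6)/2, (-6 + 9)/2, (-10 - 1)/2)
  = (0/2, 3/2, -11/2)
  = (0, 1.5, -5.5)

(0, 1.5, -5.5)


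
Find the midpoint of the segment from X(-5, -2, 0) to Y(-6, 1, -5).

M = ((x₁+x₂)/2, (y₁+y₂)/2, (z₁+z₂)/2)
  = ((-5 - 6)/2, (-2 + 1)/2, (0 - 5)/2)
  = (-11/2, -1/2, -5/2)
  = (-5.5, -0.5, -2.5)

(-5.5, -0.5, -2.5)


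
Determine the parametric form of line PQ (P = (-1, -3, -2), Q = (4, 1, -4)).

Direction vector d = Q - P = (4 + 1, 1 + 3, -4 + 2) = (5, 4, -2)
Parametric form r = P + t·d:
x = -1 + 5t, y = -3 + 4t, z = -2 - 2t

x = -1 + 5t, y = -3 + 4t, z = -2 - 2t


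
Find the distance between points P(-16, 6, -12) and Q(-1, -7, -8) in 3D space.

d = √[(x₂-x₁)² + (y₂-y₁)² + (z₂-z₁)²]
  = √[15² + (-13)² + 4²]
  = √[225 + 169 + 16]
  = √410
  ≈ 20.25

20.25


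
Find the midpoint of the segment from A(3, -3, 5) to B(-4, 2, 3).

M = ((x₁+x₂)/2, (y₁+y₂)/2, (z₁+z₂)/2)
  = ((3 - 4)/2, (-3 + 2)/2, (5 + 3)/2)
  = (-1/2, -1/2, 8/2)
  = (-0.5, -0.5, 4)

(-0.5, -0.5, 4)


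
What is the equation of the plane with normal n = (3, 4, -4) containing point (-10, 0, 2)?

The plane through P with normal n = (a, b, c) satisfies n·(r - P) = 0,
i.e. ax + by + cz = a·x₀ + b·y₀ + c·z₀.
d = 3·(-10) + 4·0 + (-4)·2
  = -30 + 0 - 8
  = -38
Equation: 3x + 4y - 4z = -38

3x + 4y - 4z = -38


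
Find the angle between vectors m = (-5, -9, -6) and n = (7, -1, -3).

m·n = (-5)·7 + (-9)·(-1) + (-6)·(-3) = -35 + 9 + 18 = -8
|m| = √((-5)² + (-9)² + (-6)²) = √142 ≈ 11.92
|n| = √(7² + (-1)² + (-3)²) = √59 ≈ 7.681
cos θ = (m·n)/(|m||n|) = -8/(11.92·7.681) ≈ -0.0874
θ = arccos(-0.0874) ≈ 95.01°

95.01°


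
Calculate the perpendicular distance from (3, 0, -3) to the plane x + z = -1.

distance = |a·x₀ + b·y₀ + c·z₀ - d| / √(a² + b² + c²)
  = |1·3 + 0·0 + 1·(-3) - (-1)| / √(1² + 0² + 1²)
  = |3 + 0 - 3 + 1| / √(1 + 0 + 1)
  = |1| / √2
  = 1 / 1.414
  ≈ 0.7071

0.7071


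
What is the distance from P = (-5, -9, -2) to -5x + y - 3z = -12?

distance = |a·x₀ + b·y₀ + c·z₀ - d| / √(a² + b² + c²)
  = |(-5)·(-5) + 1·(-9) + (-3)·(-2) - (-12)| / √((-5)² + 1² + (-3)²)
  = |25 - 9 + 6 + 12| / √(25 + 1 + 9)
  = |34| / √35
  = 34 / 5.916
  ≈ 5.747

5.747


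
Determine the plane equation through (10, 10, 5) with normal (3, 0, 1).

The plane through P with normal n = (a, b, c) satisfies n·(r - P) = 0,
i.e. ax + by + cz = a·x₀ + b·y₀ + c·z₀.
d = 3·10 + 0·10 + 1·5
  = 30 + 0 + 5
  = 35
Equation: 3x + z = 35

3x + z = 35


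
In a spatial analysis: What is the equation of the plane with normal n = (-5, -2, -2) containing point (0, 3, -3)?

The plane through P with normal n = (a, b, c) satisfies n·(r - P) = 0,
i.e. ax + by + cz = a·x₀ + b·y₀ + c·z₀.
d = (-5)·0 + (-2)·3 + (-2)·(-3)
  = 0 - 6 + 6
  = 0
Equation: -5x - 2y - 2z = 0

-5x - 2y - 2z = 0


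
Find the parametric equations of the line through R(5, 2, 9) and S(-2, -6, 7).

Direction vector d = S - R = (-2 - 5, -6 - 2, 7 - 9) = (-7, -8, -2)
Parametric form r = R + t·d:
x = 5 - 7t, y = 2 - 8t, z = 9 - 2t

x = 5 - 7t, y = 2 - 8t, z = 9 - 2t


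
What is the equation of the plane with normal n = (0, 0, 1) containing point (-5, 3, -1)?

The plane through P with normal n = (a, b, c) satisfies n·(r - P) = 0,
i.e. ax + by + cz = a·x₀ + b·y₀ + c·z₀.
d = 0·(-5) + 0·3 + 1·(-1)
  = 0 + 0 - 1
  = -1
Equation: z = -1

z = -1


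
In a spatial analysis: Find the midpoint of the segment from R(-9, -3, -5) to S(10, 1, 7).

M = ((x₁+x₂)/2, (y₁+y₂)/2, (z₁+z₂)/2)
  = ((-9 + 10)/2, (-3 + 1)/2, (-5 + 7)/2)
  = (1/2, -2/2, 2/2)
  = (0.5, -1, 1)

(0.5, -1, 1)


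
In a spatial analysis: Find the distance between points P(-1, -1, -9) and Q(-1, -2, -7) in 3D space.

d = √[(x₂-x₁)² + (y₂-y₁)² + (z₂-z₁)²]
  = √[0² + (-1)² + 2²]
  = √[0 + 1 + 4]
  = √5
  ≈ 2.236

2.236


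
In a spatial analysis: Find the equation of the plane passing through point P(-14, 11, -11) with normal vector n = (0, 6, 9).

The plane through P with normal n = (a, b, c) satisfies n·(r - P) = 0,
i.e. ax + by + cz = a·x₀ + b·y₀ + c·z₀.
d = 0·(-14) + 6·11 + 9·(-11)
  = 0 + 66 - 99
  = -33
Equation: 6y + 9z = -33

6y + 9z = -33


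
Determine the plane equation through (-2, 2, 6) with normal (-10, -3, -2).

The plane through P with normal n = (a, b, c) satisfies n·(r - P) = 0,
i.e. ax + by + cz = a·x₀ + b·y₀ + c·z₀.
d = (-10)·(-2) + (-3)·2 + (-2)·6
  = 20 - 6 - 12
  = 2
Equation: -10x - 3y - 2z = 2

-10x - 3y - 2z = 2


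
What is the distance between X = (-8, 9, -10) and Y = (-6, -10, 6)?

d = √[(x₂-x₁)² + (y₂-y₁)² + (z₂-z₁)²]
  = √[2² + (-19)² + 16²]
  = √[4 + 361 + 256]
  = √621
  ≈ 24.92

24.92


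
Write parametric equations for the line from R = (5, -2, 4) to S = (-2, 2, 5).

Direction vector d = S - R = (-2 - 5, 2 + 2, 5 - 4) = (-7, 4, 1)
Parametric form r = R + t·d:
x = 5 - 7t, y = -2 + 4t, z = 4 + t

x = 5 - 7t, y = -2 + 4t, z = 4 + t


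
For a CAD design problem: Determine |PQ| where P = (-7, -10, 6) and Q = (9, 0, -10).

d = √[(x₂-x₁)² + (y₂-y₁)² + (z₂-z₁)²]
  = √[16² + 10² + (-16)²]
  = √[256 + 100 + 256]
  = √612
  ≈ 24.74

24.74


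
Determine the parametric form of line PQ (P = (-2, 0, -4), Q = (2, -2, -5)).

Direction vector d = Q - P = (2 + 2, -2 + 0, -5 + 4) = (4, -2, -1)
Parametric form r = P + t·d:
x = -2 + 4t, y = 0 - 2t, z = -4 - t

x = -2 + 4t, y = 0 - 2t, z = -4 - t


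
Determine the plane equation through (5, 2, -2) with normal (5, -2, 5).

The plane through P with normal n = (a, b, c) satisfies n·(r - P) = 0,
i.e. ax + by + cz = a·x₀ + b·y₀ + c·z₀.
d = 5·5 + (-2)·2 + 5·(-2)
  = 25 - 4 - 10
  = 11
Equation: 5x - 2y + 5z = 11

5x - 2y + 5z = 11


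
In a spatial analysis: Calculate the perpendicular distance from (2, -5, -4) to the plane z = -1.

distance = |a·x₀ + b·y₀ + c·z₀ - d| / √(a² + b² + c²)
  = |0·2 + 0·(-5) + 1·(-4) - (-1)| / √(0² + 0² + 1²)
  = |0 + 0 - 4 + 1| / √(0 + 0 + 1)
  = |-3| / √1
  = 3 / 1
  ≈ 3

3


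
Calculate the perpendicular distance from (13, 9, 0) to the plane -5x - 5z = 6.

distance = |a·x₀ + b·y₀ + c·z₀ - d| / √(a² + b² + c²)
  = |(-5)·13 + 0·9 + (-5)·0 - 6| / √((-5)² + 0² + (-5)²)
  = |-65 + 0 + 0 - 6| / √(25 + 0 + 25)
  = |-71| / √50
  = 71 / 7.071
  ≈ 10.04

10.04


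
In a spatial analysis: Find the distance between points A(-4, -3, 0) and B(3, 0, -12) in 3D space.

d = √[(x₂-x₁)² + (y₂-y₁)² + (z₂-z₁)²]
  = √[7² + 3² + (-12)²]
  = √[49 + 9 + 144]
  = √202
  ≈ 14.21

14.21


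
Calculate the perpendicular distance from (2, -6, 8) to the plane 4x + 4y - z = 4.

distance = |a·x₀ + b·y₀ + c·z₀ - d| / √(a² + b² + c²)
  = |4·2 + 4·(-6) + (-1)·8 - 4| / √(4² + 4² + (-1)²)
  = |8 - 24 - 8 - 4| / √(16 + 16 + 1)
  = |-28| / √33
  = 28 / 5.745
  ≈ 4.874

4.874


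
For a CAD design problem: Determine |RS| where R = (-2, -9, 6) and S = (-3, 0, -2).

d = √[(x₂-x₁)² + (y₂-y₁)² + (z₂-z₁)²]
  = √[(-1)² + 9² + (-8)²]
  = √[1 + 81 + 64]
  = √146
  ≈ 12.08

12.08


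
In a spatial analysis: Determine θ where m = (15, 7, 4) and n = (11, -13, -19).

m·n = 15·11 + 7·(-13) + 4·(-19) = 165 - 91 - 76 = -2
|m| = √(15² + 7² + 4²) = √290 ≈ 17.03
|n| = √(11² + (-13)² + (-19)²) = √651 ≈ 25.51
cos θ = (m·n)/(|m||n|) = -2/(17.03·25.51) ≈ -0.004603
θ = arccos(-0.004603) ≈ 90.26°

90.26°


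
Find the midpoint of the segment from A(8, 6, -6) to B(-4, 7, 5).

M = ((x₁+x₂)/2, (y₁+y₂)/2, (z₁+z₂)/2)
  = ((8 - 4)/2, (6 + 7)/2, (-6 + 5)/2)
  = (4/2, 13/2, -1/2)
  = (2, 6.5, -0.5)

(2, 6.5, -0.5)


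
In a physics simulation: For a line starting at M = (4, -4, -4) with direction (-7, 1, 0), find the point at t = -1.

P(t) = M + t·d
  = (4 + (-7)·(-1), -4 + 1·(-1), -4 + 0·(-1))
  = (4 + 7, -4 - 1, -4 + 0)
  = (11, -5, -4)

(11, -5, -4)


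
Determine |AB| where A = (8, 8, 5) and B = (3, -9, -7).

d = √[(x₂-x₁)² + (y₂-y₁)² + (z₂-z₁)²]
  = √[(-5)² + (-17)² + (-12)²]
  = √[25 + 289 + 144]
  = √458
  ≈ 21.4

21.4


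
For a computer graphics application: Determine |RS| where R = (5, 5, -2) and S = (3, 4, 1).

d = √[(x₂-x₁)² + (y₂-y₁)² + (z₂-z₁)²]
  = √[(-2)² + (-1)² + 3²]
  = √[4 + 1 + 9]
  = √14
  ≈ 3.742

3.742


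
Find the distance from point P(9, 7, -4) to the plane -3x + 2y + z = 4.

distance = |a·x₀ + b·y₀ + c·z₀ - d| / √(a² + b² + c²)
  = |(-3)·9 + 2·7 + 1·(-4) - 4| / √((-3)² + 2² + 1²)
  = |-27 + 14 - 4 - 4| / √(9 + 4 + 1)
  = |-21| / √14
  = 21 / 3.742
  ≈ 5.612

5.612


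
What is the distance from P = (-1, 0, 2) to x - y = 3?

distance = |a·x₀ + b·y₀ + c·z₀ - d| / √(a² + b² + c²)
  = |1·(-1) + (-1)·0 + 0·2 - 3| / √(1² + (-1)² + 0²)
  = |-1 + 0 + 0 - 3| / √(1 + 1 + 0)
  = |-4| / √2
  = 4 / 1.414
  ≈ 2.828

2.828


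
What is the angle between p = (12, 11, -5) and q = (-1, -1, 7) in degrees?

p·q = 12·(-1) + 11·(-1) + (-5)·7 = -12 - 11 - 35 = -58
|p| = √(12² + 11² + (-5)²) = √290 ≈ 17.03
|q| = √((-1)² + (-1)² + 7²) = √51 ≈ 7.141
cos θ = (p·q)/(|p||q|) = -58/(17.03·7.141) ≈ -0.4769
θ = arccos(-0.4769) ≈ 118.5°

118.5°


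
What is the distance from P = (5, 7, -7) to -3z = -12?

distance = |a·x₀ + b·y₀ + c·z₀ - d| / √(a² + b² + c²)
  = |0·5 + 0·7 + (-3)·(-7) - (-12)| / √(0² + 0² + (-3)²)
  = |0 + 0 + 21 + 12| / √(0 + 0 + 9)
  = |33| / √9
  = 33 / 3
  ≈ 11

11


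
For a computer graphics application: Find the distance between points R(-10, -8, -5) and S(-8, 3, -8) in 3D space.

d = √[(x₂-x₁)² + (y₂-y₁)² + (z₂-z₁)²]
  = √[2² + 11² + (-3)²]
  = √[4 + 121 + 9]
  = √134
  ≈ 11.58

11.58


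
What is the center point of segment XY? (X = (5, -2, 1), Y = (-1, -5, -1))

M = ((x₁+x₂)/2, (y₁+y₂)/2, (z₁+z₂)/2)
  = ((5 - 1)/2, (-2 - 5)/2, (1 - 1)/2)
  = (4/2, -7/2, 0/2)
  = (2, -3.5, 0)

(2, -3.5, 0)


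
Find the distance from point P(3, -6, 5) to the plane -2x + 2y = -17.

distance = |a·x₀ + b·y₀ + c·z₀ - d| / √(a² + b² + c²)
  = |(-2)·3 + 2·(-6) + 0·5 - (-17)| / √((-2)² + 2² + 0²)
  = |-6 - 12 + 0 + 17| / √(4 + 4 + 0)
  = |-1| / √8
  = 1 / 2.828
  ≈ 0.3536

0.3536


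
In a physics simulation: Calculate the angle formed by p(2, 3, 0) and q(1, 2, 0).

p·q = 2·1 + 3·2 + 0·0 = 2 + 6 + 0 = 8
|p| = √(2² + 3² + 0²) = √13 ≈ 3.606
|q| = √(1² + 2² + 0²) = √5 ≈ 2.236
cos θ = (p·q)/(|p||q|) = 8/(3.606·2.236) ≈ 0.9923
θ = arccos(0.9923) ≈ 7.125°

7.125°


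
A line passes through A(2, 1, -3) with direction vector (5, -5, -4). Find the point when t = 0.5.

P(t) = A + t·d
  = (2 + 5·0.5, 1 + (-5)·0.5, -3 + (-4)·0.5)
  = (2 + 2.5, 1 - 2.5, -3 - 2)
  = (4.5, -1.5, -5)

(4.5, -1.5, -5)


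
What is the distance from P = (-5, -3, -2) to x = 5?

distance = |a·x₀ + b·y₀ + c·z₀ - d| / √(a² + b² + c²)
  = |1·(-5) + 0·(-3) + 0·(-2) - 5| / √(1² + 0² + 0²)
  = |-5 + 0 + 0 - 5| / √(1 + 0 + 0)
  = |-10| / √1
  = 10 / 1
  ≈ 10

10


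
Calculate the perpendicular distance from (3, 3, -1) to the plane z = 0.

distance = |a·x₀ + b·y₀ + c·z₀ - d| / √(a² + b² + c²)
  = |0·3 + 0·3 + 1·(-1) - 0| / √(0² + 0² + 1²)
  = |0 + 0 - 1 + 0| / √(0 + 0 + 1)
  = |-1| / √1
  = 1 / 1
  ≈ 1

1


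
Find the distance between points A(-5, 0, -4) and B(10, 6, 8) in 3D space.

d = √[(x₂-x₁)² + (y₂-y₁)² + (z₂-z₁)²]
  = √[15² + 6² + 12²]
  = √[225 + 36 + 144]
  = √405
  ≈ 20.12

20.12


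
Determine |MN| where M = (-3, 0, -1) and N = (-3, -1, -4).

d = √[(x₂-x₁)² + (y₂-y₁)² + (z₂-z₁)²]
  = √[0² + (-1)² + (-3)²]
  = √[0 + 1 + 9]
  = √10
  ≈ 3.162

3.162


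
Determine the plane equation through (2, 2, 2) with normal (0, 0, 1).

The plane through P with normal n = (a, b, c) satisfies n·(r - P) = 0,
i.e. ax + by + cz = a·x₀ + b·y₀ + c·z₀.
d = 0·2 + 0·2 + 1·2
  = 0 + 0 + 2
  = 2
Equation: z = 2

z = 2


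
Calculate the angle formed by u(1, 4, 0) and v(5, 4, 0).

u·v = 1·5 + 4·4 + 0·0 = 5 + 16 + 0 = 21
|u| = √(1² + 4² + 0²) = √17 ≈ 4.123
|v| = √(5² + 4² + 0²) = √41 ≈ 6.403
cos θ = (u·v)/(|u||v|) = 21/(4.123·6.403) ≈ 0.7954
θ = arccos(0.7954) ≈ 37.3°

37.3°


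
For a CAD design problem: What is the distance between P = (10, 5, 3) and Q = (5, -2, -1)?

d = √[(x₂-x₁)² + (y₂-y₁)² + (z₂-z₁)²]
  = √[(-5)² + (-7)² + (-4)²]
  = √[25 + 49 + 16]
  = √90
  ≈ 9.487

9.487


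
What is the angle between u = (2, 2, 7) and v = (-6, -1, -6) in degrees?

u·v = 2·(-6) + 2·(-1) + 7·(-6) = -12 - 2 - 42 = -56
|u| = √(2² + 2² + 7²) = √57 ≈ 7.55
|v| = √((-6)² + (-1)² + (-6)²) = √73 ≈ 8.544
cos θ = (u·v)/(|u||v|) = -56/(7.55·8.544) ≈ -0.8681
θ = arccos(-0.8681) ≈ 150.2°

150.2°


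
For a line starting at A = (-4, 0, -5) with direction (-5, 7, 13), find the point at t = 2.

P(t) = A + t·d
  = (-4 + (-5)·2, 0 + 7·2, -5 + 13·2)
  = (-4 - 10, 0 + 14, -5 + 26)
  = (-14, 14, 21)

(-14, 14, 21)


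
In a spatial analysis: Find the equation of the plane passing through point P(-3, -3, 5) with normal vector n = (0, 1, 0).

The plane through P with normal n = (a, b, c) satisfies n·(r - P) = 0,
i.e. ax + by + cz = a·x₀ + b·y₀ + c·z₀.
d = 0·(-3) + 1·(-3) + 0·5
  = 0 - 3 + 0
  = -3
Equation: y = -3

y = -3


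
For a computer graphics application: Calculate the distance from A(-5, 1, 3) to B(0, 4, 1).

d = √[(x₂-x₁)² + (y₂-y₁)² + (z₂-z₁)²]
  = √[5² + 3² + (-2)²]
  = √[25 + 9 + 4]
  = √38
  ≈ 6.164

6.164


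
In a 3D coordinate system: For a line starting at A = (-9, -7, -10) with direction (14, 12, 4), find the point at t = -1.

P(t) = A + t·d
  = (-9 + 14·(-1), -7 + 12·(-1), -10 + 4·(-1))
  = (-9 - 14, -7 - 12, -10 - 4)
  = (-23, -19, -14)

(-23, -19, -14)


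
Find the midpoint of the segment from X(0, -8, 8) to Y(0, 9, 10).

M = ((x₁+x₂)/2, (y₁+y₂)/2, (z₁+z₂)/2)
  = ((0 + 0)/2, (-8 + 9)/2, (8 + 10)/2)
  = (0/2, 1/2, 18/2)
  = (0, 0.5, 9)

(0, 0.5, 9)


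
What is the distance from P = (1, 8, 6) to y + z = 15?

distance = |a·x₀ + b·y₀ + c·z₀ - d| / √(a² + b² + c²)
  = |0·1 + 1·8 + 1·6 - 15| / √(0² + 1² + 1²)
  = |0 + 8 + 6 - 15| / √(0 + 1 + 1)
  = |-1| / √2
  = 1 / 1.414
  ≈ 0.7071

0.7071


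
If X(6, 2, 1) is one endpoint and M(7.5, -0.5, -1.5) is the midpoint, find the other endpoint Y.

Y = 2M - X
  = (2·7.5 - 6, 2·(-0.5) - 2, 2·(-1.5) - 1)
  = (15 - 6, -1 - 2, -3 - 1)
  = (9, -3, -4)

(9, -3, -4)


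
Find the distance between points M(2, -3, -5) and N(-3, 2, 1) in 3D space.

d = √[(x₂-x₁)² + (y₂-y₁)² + (z₂-z₁)²]
  = √[(-5)² + 5² + 6²]
  = √[25 + 25 + 36]
  = √86
  ≈ 9.274

9.274


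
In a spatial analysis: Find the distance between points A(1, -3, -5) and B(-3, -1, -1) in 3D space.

d = √[(x₂-x₁)² + (y₂-y₁)² + (z₂-z₁)²]
  = √[(-4)² + 2² + 4²]
  = √[16 + 4 + 16]
  = √36
  ≈ 6

6


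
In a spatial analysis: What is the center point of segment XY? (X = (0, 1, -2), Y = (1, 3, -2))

M = ((x₁+x₂)/2, (y₁+y₂)/2, (z₁+z₂)/2)
  = ((0 + 1)/2, (1 + 3)/2, (-2 - 2)/2)
  = (1/2, 4/2, -4/2)
  = (0.5, 2, -2)

(0.5, 2, -2)


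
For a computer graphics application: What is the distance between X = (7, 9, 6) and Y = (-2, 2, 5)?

d = √[(x₂-x₁)² + (y₂-y₁)² + (z₂-z₁)²]
  = √[(-9)² + (-7)² + (-1)²]
  = √[81 + 49 + 1]
  = √131
  ≈ 11.45

11.45


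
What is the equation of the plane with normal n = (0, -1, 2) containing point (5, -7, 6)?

The plane through P with normal n = (a, b, c) satisfies n·(r - P) = 0,
i.e. ax + by + cz = a·x₀ + b·y₀ + c·z₀.
d = 0·5 + (-1)·(-7) + 2·6
  = 0 + 7 + 12
  = 19
Equation: -y + 2z = 19

-y + 2z = 19


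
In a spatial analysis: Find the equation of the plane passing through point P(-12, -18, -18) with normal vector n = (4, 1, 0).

The plane through P with normal n = (a, b, c) satisfies n·(r - P) = 0,
i.e. ax + by + cz = a·x₀ + b·y₀ + c·z₀.
d = 4·(-12) + 1·(-18) + 0·(-18)
  = -48 - 18 + 0
  = -66
Equation: 4x + y = -66

4x + y = -66
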